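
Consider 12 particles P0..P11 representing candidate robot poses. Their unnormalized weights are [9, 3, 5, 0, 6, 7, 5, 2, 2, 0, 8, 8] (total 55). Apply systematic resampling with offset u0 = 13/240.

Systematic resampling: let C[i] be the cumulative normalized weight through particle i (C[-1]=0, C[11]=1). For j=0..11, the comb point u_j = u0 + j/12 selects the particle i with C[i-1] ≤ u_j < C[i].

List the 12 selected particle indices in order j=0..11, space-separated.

C = [9/55, 12/55, 17/55, 17/55, 23/55, 6/11, 7/11, 37/55, 39/55, 39/55, 47/55, 1]
j=0: u_0=13/240 ∈ [0, 9/55) → index 0
j=1: u_1=11/80 ∈ [0, 9/55) → index 0
j=2: u_2=53/240 ∈ [12/55, 17/55) → index 2
j=3: u_3=73/240 ∈ [12/55, 17/55) → index 2
j=4: u_4=31/80 ∈ [17/55, 23/55) → index 4
j=5: u_5=113/240 ∈ [23/55, 6/11) → index 5
j=6: u_6=133/240 ∈ [6/11, 7/11) → index 6
j=7: u_7=51/80 ∈ [7/11, 37/55) → index 7
j=8: u_8=173/240 ∈ [39/55, 47/55) → index 10
j=9: u_9=193/240 ∈ [39/55, 47/55) → index 10
j=10: u_10=71/80 ∈ [47/55, 1) → index 11
j=11: u_11=233/240 ∈ [47/55, 1) → index 11

0 0 2 2 4 5 6 7 10 10 11 11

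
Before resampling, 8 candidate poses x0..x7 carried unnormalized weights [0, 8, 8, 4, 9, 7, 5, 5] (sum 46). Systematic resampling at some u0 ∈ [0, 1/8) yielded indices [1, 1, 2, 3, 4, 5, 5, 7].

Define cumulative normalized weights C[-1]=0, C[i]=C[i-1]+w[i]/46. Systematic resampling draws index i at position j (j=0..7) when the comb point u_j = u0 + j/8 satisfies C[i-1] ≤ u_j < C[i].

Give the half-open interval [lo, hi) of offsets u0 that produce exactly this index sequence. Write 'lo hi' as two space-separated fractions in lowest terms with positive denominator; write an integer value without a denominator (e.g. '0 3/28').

C = [0, 4/23, 8/23, 10/23, 29/46, 18/23, 41/46, 1]
j=0 picked index 1: u0 ∈ [0, 4/23)
j=1 picked index 1: u0 ∈ [-1/8, 9/184)
j=2 picked index 2: u0 ∈ [-7/92, 9/92)
j=3 picked index 3: u0 ∈ [-5/184, 11/184)
j=4 picked index 4: u0 ∈ [-3/46, 3/23)
j=5 picked index 5: u0 ∈ [1/184, 29/184)
j=6 picked index 5: u0 ∈ [-11/92, 3/92)
j=7 picked index 7: u0 ∈ [3/184, 1/8)
intersection: [3/184, 3/92)

3/184 3/92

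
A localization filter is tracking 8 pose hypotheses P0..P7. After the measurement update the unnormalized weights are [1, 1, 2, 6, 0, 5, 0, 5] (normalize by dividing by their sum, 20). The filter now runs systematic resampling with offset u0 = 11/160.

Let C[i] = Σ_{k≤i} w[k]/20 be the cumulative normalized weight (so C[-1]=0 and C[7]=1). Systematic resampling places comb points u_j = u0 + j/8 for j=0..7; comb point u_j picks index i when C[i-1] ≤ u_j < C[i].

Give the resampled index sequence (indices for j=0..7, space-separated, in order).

1 2 3 3 5 5 7 7

C = [1/20, 1/10, 1/5, 1/2, 1/2, 3/4, 3/4, 1]
j=0: u_0=11/160 ∈ [1/20, 1/10) → index 1
j=1: u_1=31/160 ∈ [1/10, 1/5) → index 2
j=2: u_2=51/160 ∈ [1/5, 1/2) → index 3
j=3: u_3=71/160 ∈ [1/5, 1/2) → index 3
j=4: u_4=91/160 ∈ [1/2, 3/4) → index 5
j=5: u_5=111/160 ∈ [1/2, 3/4) → index 5
j=6: u_6=131/160 ∈ [3/4, 1) → index 7
j=7: u_7=151/160 ∈ [3/4, 1) → index 7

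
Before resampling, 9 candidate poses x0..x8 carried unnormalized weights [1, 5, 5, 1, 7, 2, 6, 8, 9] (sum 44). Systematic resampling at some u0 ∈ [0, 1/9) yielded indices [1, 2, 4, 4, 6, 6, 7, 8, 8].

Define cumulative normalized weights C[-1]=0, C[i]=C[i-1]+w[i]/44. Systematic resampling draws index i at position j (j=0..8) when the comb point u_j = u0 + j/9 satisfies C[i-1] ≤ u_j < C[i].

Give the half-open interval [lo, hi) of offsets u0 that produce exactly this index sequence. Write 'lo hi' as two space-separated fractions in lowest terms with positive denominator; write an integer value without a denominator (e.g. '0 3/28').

5/99 23/396

C = [1/44, 3/22, 1/4, 3/11, 19/44, 21/44, 27/44, 35/44, 1]
j=0 picked index 1: u0 ∈ [1/44, 3/22)
j=1 picked index 2: u0 ∈ [5/198, 5/36)
j=2 picked index 4: u0 ∈ [5/99, 83/396)
j=3 picked index 4: u0 ∈ [-2/33, 13/132)
j=4 picked index 6: u0 ∈ [13/396, 67/396)
j=5 picked index 6: u0 ∈ [-31/396, 23/396)
j=6 picked index 7: u0 ∈ [-7/132, 17/132)
j=7 picked index 8: u0 ∈ [7/396, 2/9)
j=8 picked index 8: u0 ∈ [-37/396, 1/9)
intersection: [5/99, 23/396)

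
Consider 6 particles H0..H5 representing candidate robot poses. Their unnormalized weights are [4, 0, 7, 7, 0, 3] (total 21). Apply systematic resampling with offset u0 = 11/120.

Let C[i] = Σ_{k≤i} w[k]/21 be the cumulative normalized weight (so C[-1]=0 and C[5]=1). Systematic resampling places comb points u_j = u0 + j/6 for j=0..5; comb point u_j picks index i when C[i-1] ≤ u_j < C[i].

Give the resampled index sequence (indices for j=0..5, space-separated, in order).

C = [4/21, 4/21, 11/21, 6/7, 6/7, 1]
j=0: u_0=11/120 ∈ [0, 4/21) → index 0
j=1: u_1=31/120 ∈ [4/21, 11/21) → index 2
j=2: u_2=17/40 ∈ [4/21, 11/21) → index 2
j=3: u_3=71/120 ∈ [11/21, 6/7) → index 3
j=4: u_4=91/120 ∈ [11/21, 6/7) → index 3
j=5: u_5=37/40 ∈ [6/7, 1) → index 5

0 2 2 3 3 5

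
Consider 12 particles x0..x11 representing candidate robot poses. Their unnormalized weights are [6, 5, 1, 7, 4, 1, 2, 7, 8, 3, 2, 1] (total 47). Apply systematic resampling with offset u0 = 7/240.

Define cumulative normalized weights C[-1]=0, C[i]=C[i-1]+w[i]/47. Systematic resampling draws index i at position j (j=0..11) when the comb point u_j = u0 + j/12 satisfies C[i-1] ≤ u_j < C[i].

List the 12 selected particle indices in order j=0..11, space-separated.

C = [6/47, 11/47, 12/47, 19/47, 23/47, 24/47, 26/47, 33/47, 41/47, 44/47, 46/47, 1]
j=0: u_0=7/240 ∈ [0, 6/47) → index 0
j=1: u_1=9/80 ∈ [0, 6/47) → index 0
j=2: u_2=47/240 ∈ [6/47, 11/47) → index 1
j=3: u_3=67/240 ∈ [12/47, 19/47) → index 3
j=4: u_4=29/80 ∈ [12/47, 19/47) → index 3
j=5: u_5=107/240 ∈ [19/47, 23/47) → index 4
j=6: u_6=127/240 ∈ [24/47, 26/47) → index 6
j=7: u_7=49/80 ∈ [26/47, 33/47) → index 7
j=8: u_8=167/240 ∈ [26/47, 33/47) → index 7
j=9: u_9=187/240 ∈ [33/47, 41/47) → index 8
j=10: u_10=69/80 ∈ [33/47, 41/47) → index 8
j=11: u_11=227/240 ∈ [44/47, 46/47) → index 10

0 0 1 3 3 4 6 7 7 8 8 10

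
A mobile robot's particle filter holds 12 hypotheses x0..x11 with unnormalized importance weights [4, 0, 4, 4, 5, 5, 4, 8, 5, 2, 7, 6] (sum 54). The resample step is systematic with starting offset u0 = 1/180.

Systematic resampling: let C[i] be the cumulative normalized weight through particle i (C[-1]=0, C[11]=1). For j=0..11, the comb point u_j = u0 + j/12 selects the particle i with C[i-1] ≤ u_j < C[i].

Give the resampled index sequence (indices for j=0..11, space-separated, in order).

0 2 3 4 5 6 7 7 8 9 10 11

C = [2/27, 2/27, 4/27, 2/9, 17/54, 11/27, 13/27, 17/27, 13/18, 41/54, 8/9, 1]
j=0: u_0=1/180 ∈ [0, 2/27) → index 0
j=1: u_1=4/45 ∈ [2/27, 4/27) → index 2
j=2: u_2=31/180 ∈ [4/27, 2/9) → index 3
j=3: u_3=23/90 ∈ [2/9, 17/54) → index 4
j=4: u_4=61/180 ∈ [17/54, 11/27) → index 5
j=5: u_5=19/45 ∈ [11/27, 13/27) → index 6
j=6: u_6=91/180 ∈ [13/27, 17/27) → index 7
j=7: u_7=53/90 ∈ [13/27, 17/27) → index 7
j=8: u_8=121/180 ∈ [17/27, 13/18) → index 8
j=9: u_9=34/45 ∈ [13/18, 41/54) → index 9
j=10: u_10=151/180 ∈ [41/54, 8/9) → index 10
j=11: u_11=83/90 ∈ [8/9, 1) → index 11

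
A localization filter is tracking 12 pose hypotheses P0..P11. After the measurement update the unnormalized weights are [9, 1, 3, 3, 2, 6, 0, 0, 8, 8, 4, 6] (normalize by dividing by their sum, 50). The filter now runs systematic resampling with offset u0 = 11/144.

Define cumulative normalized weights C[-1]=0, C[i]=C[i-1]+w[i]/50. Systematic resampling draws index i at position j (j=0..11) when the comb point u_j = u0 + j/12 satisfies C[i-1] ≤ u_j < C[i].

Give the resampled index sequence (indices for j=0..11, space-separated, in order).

C = [9/50, 1/5, 13/50, 8/25, 9/25, 12/25, 12/25, 12/25, 16/25, 4/5, 22/25, 1]
j=0: u_0=11/144 ∈ [0, 9/50) → index 0
j=1: u_1=23/144 ∈ [0, 9/50) → index 0
j=2: u_2=35/144 ∈ [1/5, 13/50) → index 2
j=3: u_3=47/144 ∈ [8/25, 9/25) → index 4
j=4: u_4=59/144 ∈ [9/25, 12/25) → index 5
j=5: u_5=71/144 ∈ [12/25, 16/25) → index 8
j=6: u_6=83/144 ∈ [12/25, 16/25) → index 8
j=7: u_7=95/144 ∈ [16/25, 4/5) → index 9
j=8: u_8=107/144 ∈ [16/25, 4/5) → index 9
j=9: u_9=119/144 ∈ [4/5, 22/25) → index 10
j=10: u_10=131/144 ∈ [22/25, 1) → index 11
j=11: u_11=143/144 ∈ [22/25, 1) → index 11

0 0 2 4 5 8 8 9 9 10 11 11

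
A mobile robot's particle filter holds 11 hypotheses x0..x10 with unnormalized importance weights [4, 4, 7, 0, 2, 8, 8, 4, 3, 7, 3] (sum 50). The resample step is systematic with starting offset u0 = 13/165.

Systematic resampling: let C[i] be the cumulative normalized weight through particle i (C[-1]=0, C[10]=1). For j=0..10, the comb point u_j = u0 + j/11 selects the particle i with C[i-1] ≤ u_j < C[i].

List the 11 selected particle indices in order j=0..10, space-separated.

C = [2/25, 4/25, 3/10, 3/10, 17/50, 1/2, 33/50, 37/50, 4/5, 47/50, 1]
j=0: u_0=13/165 ∈ [0, 2/25) → index 0
j=1: u_1=28/165 ∈ [4/25, 3/10) → index 2
j=2: u_2=43/165 ∈ [4/25, 3/10) → index 2
j=3: u_3=58/165 ∈ [17/50, 1/2) → index 5
j=4: u_4=73/165 ∈ [17/50, 1/2) → index 5
j=5: u_5=8/15 ∈ [1/2, 33/50) → index 6
j=6: u_6=103/165 ∈ [1/2, 33/50) → index 6
j=7: u_7=118/165 ∈ [33/50, 37/50) → index 7
j=8: u_8=133/165 ∈ [4/5, 47/50) → index 9
j=9: u_9=148/165 ∈ [4/5, 47/50) → index 9
j=10: u_10=163/165 ∈ [47/50, 1) → index 10

0 2 2 5 5 6 6 7 9 9 10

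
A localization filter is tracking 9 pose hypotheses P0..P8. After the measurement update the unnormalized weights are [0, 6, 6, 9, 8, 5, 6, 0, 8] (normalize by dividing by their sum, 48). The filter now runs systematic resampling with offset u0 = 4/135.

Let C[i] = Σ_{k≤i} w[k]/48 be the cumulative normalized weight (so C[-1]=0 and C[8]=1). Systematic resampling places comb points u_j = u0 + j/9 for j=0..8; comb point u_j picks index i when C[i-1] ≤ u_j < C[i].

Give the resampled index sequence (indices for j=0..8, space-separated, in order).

C = [0, 1/8, 1/4, 7/16, 29/48, 17/24, 5/6, 5/6, 1]
j=0: u_0=4/135 ∈ [0, 1/8) → index 1
j=1: u_1=19/135 ∈ [1/8, 1/4) → index 2
j=2: u_2=34/135 ∈ [1/4, 7/16) → index 3
j=3: u_3=49/135 ∈ [1/4, 7/16) → index 3
j=4: u_4=64/135 ∈ [7/16, 29/48) → index 4
j=5: u_5=79/135 ∈ [7/16, 29/48) → index 4
j=6: u_6=94/135 ∈ [29/48, 17/24) → index 5
j=7: u_7=109/135 ∈ [17/24, 5/6) → index 6
j=8: u_8=124/135 ∈ [5/6, 1) → index 8

1 2 3 3 4 4 5 6 8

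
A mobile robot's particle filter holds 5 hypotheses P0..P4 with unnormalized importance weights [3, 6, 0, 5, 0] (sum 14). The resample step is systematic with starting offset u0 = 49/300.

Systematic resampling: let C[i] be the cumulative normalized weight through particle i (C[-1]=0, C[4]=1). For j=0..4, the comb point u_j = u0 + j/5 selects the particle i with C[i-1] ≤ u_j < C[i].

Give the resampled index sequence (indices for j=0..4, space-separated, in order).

0 1 1 3 3

C = [3/14, 9/14, 9/14, 1, 1]
j=0: u_0=49/300 ∈ [0, 3/14) → index 0
j=1: u_1=109/300 ∈ [3/14, 9/14) → index 1
j=2: u_2=169/300 ∈ [3/14, 9/14) → index 1
j=3: u_3=229/300 ∈ [9/14, 1) → index 3
j=4: u_4=289/300 ∈ [9/14, 1) → index 3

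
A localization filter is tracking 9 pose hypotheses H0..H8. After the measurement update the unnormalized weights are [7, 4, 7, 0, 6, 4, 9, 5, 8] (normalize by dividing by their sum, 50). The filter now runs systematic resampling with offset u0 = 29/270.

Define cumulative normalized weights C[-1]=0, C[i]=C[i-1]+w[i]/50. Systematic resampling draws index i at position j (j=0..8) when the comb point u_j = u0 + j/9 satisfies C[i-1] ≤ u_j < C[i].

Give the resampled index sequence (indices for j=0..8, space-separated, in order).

C = [7/50, 11/50, 9/25, 9/25, 12/25, 14/25, 37/50, 21/25, 1]
j=0: u_0=29/270 ∈ [0, 7/50) → index 0
j=1: u_1=59/270 ∈ [7/50, 11/50) → index 1
j=2: u_2=89/270 ∈ [11/50, 9/25) → index 2
j=3: u_3=119/270 ∈ [9/25, 12/25) → index 4
j=4: u_4=149/270 ∈ [12/25, 14/25) → index 5
j=5: u_5=179/270 ∈ [14/25, 37/50) → index 6
j=6: u_6=209/270 ∈ [37/50, 21/25) → index 7
j=7: u_7=239/270 ∈ [21/25, 1) → index 8
j=8: u_8=269/270 ∈ [21/25, 1) → index 8

0 1 2 4 5 6 7 8 8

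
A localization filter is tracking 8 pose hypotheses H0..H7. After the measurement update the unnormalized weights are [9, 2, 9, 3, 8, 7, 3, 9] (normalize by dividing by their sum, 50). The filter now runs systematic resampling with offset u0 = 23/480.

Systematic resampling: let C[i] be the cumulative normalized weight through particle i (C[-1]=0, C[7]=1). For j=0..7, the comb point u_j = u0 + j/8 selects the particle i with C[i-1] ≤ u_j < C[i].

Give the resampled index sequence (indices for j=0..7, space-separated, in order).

C = [9/50, 11/50, 2/5, 23/50, 31/50, 19/25, 41/50, 1]
j=0: u_0=23/480 ∈ [0, 9/50) → index 0
j=1: u_1=83/480 ∈ [0, 9/50) → index 0
j=2: u_2=143/480 ∈ [11/50, 2/5) → index 2
j=3: u_3=203/480 ∈ [2/5, 23/50) → index 3
j=4: u_4=263/480 ∈ [23/50, 31/50) → index 4
j=5: u_5=323/480 ∈ [31/50, 19/25) → index 5
j=6: u_6=383/480 ∈ [19/25, 41/50) → index 6
j=7: u_7=443/480 ∈ [41/50, 1) → index 7

0 0 2 3 4 5 6 7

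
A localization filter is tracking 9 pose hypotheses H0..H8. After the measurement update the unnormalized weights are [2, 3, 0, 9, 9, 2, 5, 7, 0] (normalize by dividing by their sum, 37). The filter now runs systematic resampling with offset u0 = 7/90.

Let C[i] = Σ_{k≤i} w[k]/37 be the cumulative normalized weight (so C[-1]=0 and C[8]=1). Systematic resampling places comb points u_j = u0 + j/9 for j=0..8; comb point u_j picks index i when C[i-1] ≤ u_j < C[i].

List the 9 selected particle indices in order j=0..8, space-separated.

C = [2/37, 5/37, 5/37, 14/37, 23/37, 25/37, 30/37, 1, 1]
j=0: u_0=7/90 ∈ [2/37, 5/37) → index 1
j=1: u_1=17/90 ∈ [5/37, 14/37) → index 3
j=2: u_2=3/10 ∈ [5/37, 14/37) → index 3
j=3: u_3=37/90 ∈ [14/37, 23/37) → index 4
j=4: u_4=47/90 ∈ [14/37, 23/37) → index 4
j=5: u_5=19/30 ∈ [23/37, 25/37) → index 5
j=6: u_6=67/90 ∈ [25/37, 30/37) → index 6
j=7: u_7=77/90 ∈ [30/37, 1) → index 7
j=8: u_8=29/30 ∈ [30/37, 1) → index 7

1 3 3 4 4 5 6 7 7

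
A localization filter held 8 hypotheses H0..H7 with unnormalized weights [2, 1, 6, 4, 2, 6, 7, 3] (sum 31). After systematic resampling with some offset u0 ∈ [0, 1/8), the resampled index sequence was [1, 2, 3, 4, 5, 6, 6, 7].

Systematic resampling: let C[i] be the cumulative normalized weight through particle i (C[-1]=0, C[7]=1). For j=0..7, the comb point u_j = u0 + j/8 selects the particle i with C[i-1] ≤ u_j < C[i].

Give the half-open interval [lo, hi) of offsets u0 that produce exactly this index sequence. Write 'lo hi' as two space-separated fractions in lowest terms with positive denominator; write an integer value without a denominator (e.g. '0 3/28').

C = [2/31, 3/31, 9/31, 13/31, 15/31, 21/31, 28/31, 1]
j=0 picked index 1: u0 ∈ [2/31, 3/31)
j=1 picked index 2: u0 ∈ [-7/248, 41/248)
j=2 picked index 3: u0 ∈ [5/124, 21/124)
j=3 picked index 4: u0 ∈ [11/248, 27/248)
j=4 picked index 5: u0 ∈ [-1/62, 11/62)
j=5 picked index 6: u0 ∈ [13/248, 69/248)
j=6 picked index 6: u0 ∈ [-9/124, 19/124)
j=7 picked index 7: u0 ∈ [7/248, 1/8)
intersection: [2/31, 3/31)

2/31 3/31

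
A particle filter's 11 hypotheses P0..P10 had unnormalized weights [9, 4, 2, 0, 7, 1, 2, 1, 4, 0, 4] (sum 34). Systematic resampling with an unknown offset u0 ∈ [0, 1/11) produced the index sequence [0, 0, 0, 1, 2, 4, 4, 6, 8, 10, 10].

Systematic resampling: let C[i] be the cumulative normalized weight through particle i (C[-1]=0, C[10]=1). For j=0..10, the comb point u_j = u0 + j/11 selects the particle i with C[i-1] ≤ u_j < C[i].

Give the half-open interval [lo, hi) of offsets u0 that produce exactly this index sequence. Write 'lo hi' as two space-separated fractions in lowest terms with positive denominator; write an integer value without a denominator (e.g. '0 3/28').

12/187 29/374

C = [9/34, 13/34, 15/34, 15/34, 11/17, 23/34, 25/34, 13/17, 15/17, 15/17, 1]
j=0 picked index 0: u0 ∈ [0, 9/34)
j=1 picked index 0: u0 ∈ [-1/11, 65/374)
j=2 picked index 0: u0 ∈ [-2/11, 31/374)
j=3 picked index 1: u0 ∈ [-3/374, 41/374)
j=4 picked index 2: u0 ∈ [7/374, 29/374)
j=5 picked index 4: u0 ∈ [-5/374, 36/187)
j=6 picked index 4: u0 ∈ [-39/374, 19/187)
j=7 picked index 6: u0 ∈ [15/374, 37/374)
j=8 picked index 8: u0 ∈ [7/187, 29/187)
j=9 picked index 10: u0 ∈ [12/187, 2/11)
j=10 picked index 10: u0 ∈ [-5/187, 1/11)
intersection: [12/187, 29/374)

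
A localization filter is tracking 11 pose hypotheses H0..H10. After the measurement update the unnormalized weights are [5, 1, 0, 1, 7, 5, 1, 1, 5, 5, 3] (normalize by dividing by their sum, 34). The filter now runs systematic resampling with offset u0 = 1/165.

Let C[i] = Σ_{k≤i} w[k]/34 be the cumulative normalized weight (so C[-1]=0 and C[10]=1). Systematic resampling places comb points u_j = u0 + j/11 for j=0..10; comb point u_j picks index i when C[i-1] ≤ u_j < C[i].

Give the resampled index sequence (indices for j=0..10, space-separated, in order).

C = [5/34, 3/17, 3/17, 7/34, 7/17, 19/34, 10/17, 21/34, 13/17, 31/34, 1]
j=0: u_0=1/165 ∈ [0, 5/34) → index 0
j=1: u_1=16/165 ∈ [0, 5/34) → index 0
j=2: u_2=31/165 ∈ [3/17, 7/34) → index 3
j=3: u_3=46/165 ∈ [7/34, 7/17) → index 4
j=4: u_4=61/165 ∈ [7/34, 7/17) → index 4
j=5: u_5=76/165 ∈ [7/17, 19/34) → index 5
j=6: u_6=91/165 ∈ [7/17, 19/34) → index 5
j=7: u_7=106/165 ∈ [21/34, 13/17) → index 8
j=8: u_8=11/15 ∈ [21/34, 13/17) → index 8
j=9: u_9=136/165 ∈ [13/17, 31/34) → index 9
j=10: u_10=151/165 ∈ [31/34, 1) → index 10

0 0 3 4 4 5 5 8 8 9 10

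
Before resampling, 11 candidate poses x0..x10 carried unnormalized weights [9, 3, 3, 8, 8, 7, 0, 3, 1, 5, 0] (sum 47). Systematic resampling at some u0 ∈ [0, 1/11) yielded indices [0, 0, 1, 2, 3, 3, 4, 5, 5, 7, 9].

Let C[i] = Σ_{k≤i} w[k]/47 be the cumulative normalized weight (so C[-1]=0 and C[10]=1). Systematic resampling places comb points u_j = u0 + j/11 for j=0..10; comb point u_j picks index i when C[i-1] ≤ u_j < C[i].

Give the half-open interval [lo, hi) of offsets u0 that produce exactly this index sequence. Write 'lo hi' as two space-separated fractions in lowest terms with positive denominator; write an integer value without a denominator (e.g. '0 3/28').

12/517 18/517

C = [9/47, 12/47, 15/47, 23/47, 31/47, 38/47, 38/47, 41/47, 42/47, 1, 1]
j=0 picked index 0: u0 ∈ [0, 9/47)
j=1 picked index 0: u0 ∈ [-1/11, 52/517)
j=2 picked index 1: u0 ∈ [5/517, 38/517)
j=3 picked index 2: u0 ∈ [-9/517, 24/517)
j=4 picked index 3: u0 ∈ [-23/517, 65/517)
j=5 picked index 3: u0 ∈ [-70/517, 18/517)
j=6 picked index 4: u0 ∈ [-29/517, 59/517)
j=7 picked index 5: u0 ∈ [12/517, 89/517)
j=8 picked index 5: u0 ∈ [-35/517, 42/517)
j=9 picked index 7: u0 ∈ [-5/517, 28/517)
j=10 picked index 9: u0 ∈ [-8/517, 1/11)
intersection: [12/517, 18/517)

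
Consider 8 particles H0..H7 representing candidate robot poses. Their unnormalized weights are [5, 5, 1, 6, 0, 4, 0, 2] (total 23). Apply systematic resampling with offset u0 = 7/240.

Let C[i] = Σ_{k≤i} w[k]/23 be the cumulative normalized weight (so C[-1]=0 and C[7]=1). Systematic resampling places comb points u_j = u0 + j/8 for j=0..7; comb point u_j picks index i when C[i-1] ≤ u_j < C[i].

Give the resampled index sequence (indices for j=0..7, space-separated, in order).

0 0 1 1 3 3 5 5

C = [5/23, 10/23, 11/23, 17/23, 17/23, 21/23, 21/23, 1]
j=0: u_0=7/240 ∈ [0, 5/23) → index 0
j=1: u_1=37/240 ∈ [0, 5/23) → index 0
j=2: u_2=67/240 ∈ [5/23, 10/23) → index 1
j=3: u_3=97/240 ∈ [5/23, 10/23) → index 1
j=4: u_4=127/240 ∈ [11/23, 17/23) → index 3
j=5: u_5=157/240 ∈ [11/23, 17/23) → index 3
j=6: u_6=187/240 ∈ [17/23, 21/23) → index 5
j=7: u_7=217/240 ∈ [17/23, 21/23) → index 5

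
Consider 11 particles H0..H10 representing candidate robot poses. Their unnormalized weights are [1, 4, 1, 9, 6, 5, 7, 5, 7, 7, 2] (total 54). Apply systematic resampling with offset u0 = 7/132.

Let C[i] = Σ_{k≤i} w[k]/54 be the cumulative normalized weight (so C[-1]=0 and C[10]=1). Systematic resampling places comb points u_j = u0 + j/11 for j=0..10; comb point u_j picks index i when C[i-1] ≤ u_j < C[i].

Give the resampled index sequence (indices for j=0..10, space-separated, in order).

1 3 3 4 5 6 6 7 8 9 9

C = [1/54, 5/54, 1/9, 5/18, 7/18, 13/27, 11/18, 19/27, 5/6, 26/27, 1]
j=0: u_0=7/132 ∈ [1/54, 5/54) → index 1
j=1: u_1=19/132 ∈ [1/9, 5/18) → index 3
j=2: u_2=31/132 ∈ [1/9, 5/18) → index 3
j=3: u_3=43/132 ∈ [5/18, 7/18) → index 4
j=4: u_4=5/12 ∈ [7/18, 13/27) → index 5
j=5: u_5=67/132 ∈ [13/27, 11/18) → index 6
j=6: u_6=79/132 ∈ [13/27, 11/18) → index 6
j=7: u_7=91/132 ∈ [11/18, 19/27) → index 7
j=8: u_8=103/132 ∈ [19/27, 5/6) → index 8
j=9: u_9=115/132 ∈ [5/6, 26/27) → index 9
j=10: u_10=127/132 ∈ [5/6, 26/27) → index 9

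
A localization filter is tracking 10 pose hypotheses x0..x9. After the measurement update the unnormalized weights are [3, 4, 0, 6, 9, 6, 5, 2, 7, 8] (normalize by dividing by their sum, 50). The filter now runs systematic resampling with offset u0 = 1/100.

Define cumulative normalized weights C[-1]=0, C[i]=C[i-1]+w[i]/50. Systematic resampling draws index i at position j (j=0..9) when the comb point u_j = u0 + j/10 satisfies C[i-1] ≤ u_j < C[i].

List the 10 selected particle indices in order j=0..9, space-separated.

0 1 3 4 4 5 6 8 8 9

C = [3/50, 7/50, 7/50, 13/50, 11/25, 14/25, 33/50, 7/10, 21/25, 1]
j=0: u_0=1/100 ∈ [0, 3/50) → index 0
j=1: u_1=11/100 ∈ [3/50, 7/50) → index 1
j=2: u_2=21/100 ∈ [7/50, 13/50) → index 3
j=3: u_3=31/100 ∈ [13/50, 11/25) → index 4
j=4: u_4=41/100 ∈ [13/50, 11/25) → index 4
j=5: u_5=51/100 ∈ [11/25, 14/25) → index 5
j=6: u_6=61/100 ∈ [14/25, 33/50) → index 6
j=7: u_7=71/100 ∈ [7/10, 21/25) → index 8
j=8: u_8=81/100 ∈ [7/10, 21/25) → index 8
j=9: u_9=91/100 ∈ [21/25, 1) → index 9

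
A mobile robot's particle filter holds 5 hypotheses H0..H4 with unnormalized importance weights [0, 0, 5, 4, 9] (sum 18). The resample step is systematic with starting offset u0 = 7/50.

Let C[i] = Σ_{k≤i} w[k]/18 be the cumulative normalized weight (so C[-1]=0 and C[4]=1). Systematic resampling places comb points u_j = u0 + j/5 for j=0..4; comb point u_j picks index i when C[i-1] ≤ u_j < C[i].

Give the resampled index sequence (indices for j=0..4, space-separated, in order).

C = [0, 0, 5/18, 1/2, 1]
j=0: u_0=7/50 ∈ [0, 5/18) → index 2
j=1: u_1=17/50 ∈ [5/18, 1/2) → index 3
j=2: u_2=27/50 ∈ [1/2, 1) → index 4
j=3: u_3=37/50 ∈ [1/2, 1) → index 4
j=4: u_4=47/50 ∈ [1/2, 1) → index 4

2 3 4 4 4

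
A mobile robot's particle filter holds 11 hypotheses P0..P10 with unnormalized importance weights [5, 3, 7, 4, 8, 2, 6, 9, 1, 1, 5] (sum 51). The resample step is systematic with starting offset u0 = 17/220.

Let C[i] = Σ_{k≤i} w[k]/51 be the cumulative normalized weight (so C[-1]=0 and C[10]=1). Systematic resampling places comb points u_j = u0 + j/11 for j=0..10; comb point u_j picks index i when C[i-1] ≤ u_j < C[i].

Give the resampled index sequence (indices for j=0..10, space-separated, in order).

C = [5/51, 8/51, 5/17, 19/51, 9/17, 29/51, 35/51, 44/51, 15/17, 46/51, 1]
j=0: u_0=17/220 ∈ [0, 5/51) → index 0
j=1: u_1=37/220 ∈ [8/51, 5/17) → index 2
j=2: u_2=57/220 ∈ [8/51, 5/17) → index 2
j=3: u_3=7/20 ∈ [5/17, 19/51) → index 3
j=4: u_4=97/220 ∈ [19/51, 9/17) → index 4
j=5: u_5=117/220 ∈ [9/17, 29/51) → index 5
j=6: u_6=137/220 ∈ [29/51, 35/51) → index 6
j=7: u_7=157/220 ∈ [35/51, 44/51) → index 7
j=8: u_8=177/220 ∈ [35/51, 44/51) → index 7
j=9: u_9=197/220 ∈ [15/17, 46/51) → index 9
j=10: u_10=217/220 ∈ [46/51, 1) → index 10

0 2 2 3 4 5 6 7 7 9 10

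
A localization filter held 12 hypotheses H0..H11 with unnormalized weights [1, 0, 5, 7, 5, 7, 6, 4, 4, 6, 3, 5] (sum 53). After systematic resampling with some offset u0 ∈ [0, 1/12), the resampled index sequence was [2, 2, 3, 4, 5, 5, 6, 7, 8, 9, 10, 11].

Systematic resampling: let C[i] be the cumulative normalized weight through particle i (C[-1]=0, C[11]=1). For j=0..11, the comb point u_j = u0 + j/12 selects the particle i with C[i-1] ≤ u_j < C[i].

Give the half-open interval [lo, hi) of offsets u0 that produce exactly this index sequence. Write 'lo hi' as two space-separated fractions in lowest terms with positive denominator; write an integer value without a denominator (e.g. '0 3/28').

C = [1/53, 1/53, 6/53, 13/53, 18/53, 25/53, 31/53, 35/53, 39/53, 45/53, 48/53, 1]
j=0 picked index 2: u0 ∈ [1/53, 6/53)
j=1 picked index 2: u0 ∈ [-41/636, 19/636)
j=2 picked index 3: u0 ∈ [-17/318, 25/318)
j=3 picked index 4: u0 ∈ [-1/212, 19/212)
j=4 picked index 5: u0 ∈ [1/159, 22/159)
j=5 picked index 5: u0 ∈ [-49/636, 35/636)
j=6 picked index 6: u0 ∈ [-3/106, 9/106)
j=7 picked index 7: u0 ∈ [1/636, 49/636)
j=8 picked index 8: u0 ∈ [-1/159, 11/159)
j=9 picked index 9: u0 ∈ [-3/212, 21/212)
j=10 picked index 10: u0 ∈ [5/318, 23/318)
j=11 picked index 11: u0 ∈ [-7/636, 1/12)
intersection: [1/53, 19/636)

1/53 19/636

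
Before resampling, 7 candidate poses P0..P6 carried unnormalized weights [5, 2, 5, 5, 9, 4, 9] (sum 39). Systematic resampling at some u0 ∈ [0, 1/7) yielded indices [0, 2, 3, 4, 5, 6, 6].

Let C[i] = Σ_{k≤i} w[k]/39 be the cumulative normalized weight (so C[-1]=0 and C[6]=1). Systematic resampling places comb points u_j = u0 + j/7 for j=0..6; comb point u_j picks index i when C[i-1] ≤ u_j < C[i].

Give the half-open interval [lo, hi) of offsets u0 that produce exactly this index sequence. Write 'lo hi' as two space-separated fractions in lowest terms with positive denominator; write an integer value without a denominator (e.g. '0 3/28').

2/21 5/39

C = [5/39, 7/39, 4/13, 17/39, 2/3, 10/13, 1]
j=0 picked index 0: u0 ∈ [0, 5/39)
j=1 picked index 2: u0 ∈ [10/273, 15/91)
j=2 picked index 3: u0 ∈ [2/91, 41/273)
j=3 picked index 4: u0 ∈ [2/273, 5/21)
j=4 picked index 5: u0 ∈ [2/21, 18/91)
j=5 picked index 6: u0 ∈ [5/91, 2/7)
j=6 picked index 6: u0 ∈ [-8/91, 1/7)
intersection: [2/21, 5/39)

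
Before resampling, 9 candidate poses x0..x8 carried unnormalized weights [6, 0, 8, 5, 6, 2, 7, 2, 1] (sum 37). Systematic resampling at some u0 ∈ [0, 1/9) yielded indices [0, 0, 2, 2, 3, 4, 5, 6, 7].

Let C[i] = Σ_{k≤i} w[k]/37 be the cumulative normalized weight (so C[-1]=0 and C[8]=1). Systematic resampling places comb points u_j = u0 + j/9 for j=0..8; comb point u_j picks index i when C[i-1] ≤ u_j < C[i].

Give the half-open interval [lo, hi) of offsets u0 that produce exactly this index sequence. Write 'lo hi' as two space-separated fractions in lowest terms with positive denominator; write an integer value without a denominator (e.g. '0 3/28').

10/333 5/111

C = [6/37, 6/37, 14/37, 19/37, 25/37, 27/37, 34/37, 36/37, 1]
j=0 picked index 0: u0 ∈ [0, 6/37)
j=1 picked index 0: u0 ∈ [-1/9, 17/333)
j=2 picked index 2: u0 ∈ [-20/333, 52/333)
j=3 picked index 2: u0 ∈ [-19/111, 5/111)
j=4 picked index 3: u0 ∈ [-22/333, 23/333)
j=5 picked index 4: u0 ∈ [-14/333, 40/333)
j=6 picked index 5: u0 ∈ [1/111, 7/111)
j=7 picked index 6: u0 ∈ [-16/333, 47/333)
j=8 picked index 7: u0 ∈ [10/333, 28/333)
intersection: [10/333, 5/111)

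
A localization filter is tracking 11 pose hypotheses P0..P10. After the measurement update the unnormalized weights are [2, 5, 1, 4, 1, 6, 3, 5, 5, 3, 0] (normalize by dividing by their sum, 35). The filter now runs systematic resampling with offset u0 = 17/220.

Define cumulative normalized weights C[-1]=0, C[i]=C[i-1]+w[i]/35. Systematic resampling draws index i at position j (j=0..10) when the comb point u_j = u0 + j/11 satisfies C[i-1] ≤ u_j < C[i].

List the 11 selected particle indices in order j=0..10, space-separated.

1 1 3 4 5 5 6 7 8 8 9

C = [2/35, 1/5, 8/35, 12/35, 13/35, 19/35, 22/35, 27/35, 32/35, 1, 1]
j=0: u_0=17/220 ∈ [2/35, 1/5) → index 1
j=1: u_1=37/220 ∈ [2/35, 1/5) → index 1
j=2: u_2=57/220 ∈ [8/35, 12/35) → index 3
j=3: u_3=7/20 ∈ [12/35, 13/35) → index 4
j=4: u_4=97/220 ∈ [13/35, 19/35) → index 5
j=5: u_5=117/220 ∈ [13/35, 19/35) → index 5
j=6: u_6=137/220 ∈ [19/35, 22/35) → index 6
j=7: u_7=157/220 ∈ [22/35, 27/35) → index 7
j=8: u_8=177/220 ∈ [27/35, 32/35) → index 8
j=9: u_9=197/220 ∈ [27/35, 32/35) → index 8
j=10: u_10=217/220 ∈ [32/35, 1) → index 9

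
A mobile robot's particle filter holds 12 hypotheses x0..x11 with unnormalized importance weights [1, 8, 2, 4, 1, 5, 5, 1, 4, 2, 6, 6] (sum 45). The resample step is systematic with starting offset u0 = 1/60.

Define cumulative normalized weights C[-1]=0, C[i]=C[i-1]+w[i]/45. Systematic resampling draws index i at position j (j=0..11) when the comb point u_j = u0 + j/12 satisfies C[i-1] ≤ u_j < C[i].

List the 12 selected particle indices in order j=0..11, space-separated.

0 1 1 3 4 5 6 8 8 10 10 11

C = [1/45, 1/5, 11/45, 1/3, 16/45, 7/15, 26/45, 3/5, 31/45, 11/15, 13/15, 1]
j=0: u_0=1/60 ∈ [0, 1/45) → index 0
j=1: u_1=1/10 ∈ [1/45, 1/5) → index 1
j=2: u_2=11/60 ∈ [1/45, 1/5) → index 1
j=3: u_3=4/15 ∈ [11/45, 1/3) → index 3
j=4: u_4=7/20 ∈ [1/3, 16/45) → index 4
j=5: u_5=13/30 ∈ [16/45, 7/15) → index 5
j=6: u_6=31/60 ∈ [7/15, 26/45) → index 6
j=7: u_7=3/5 ∈ [3/5, 31/45) → index 8
j=8: u_8=41/60 ∈ [3/5, 31/45) → index 8
j=9: u_9=23/30 ∈ [11/15, 13/15) → index 10
j=10: u_10=17/20 ∈ [11/15, 13/15) → index 10
j=11: u_11=14/15 ∈ [13/15, 1) → index 11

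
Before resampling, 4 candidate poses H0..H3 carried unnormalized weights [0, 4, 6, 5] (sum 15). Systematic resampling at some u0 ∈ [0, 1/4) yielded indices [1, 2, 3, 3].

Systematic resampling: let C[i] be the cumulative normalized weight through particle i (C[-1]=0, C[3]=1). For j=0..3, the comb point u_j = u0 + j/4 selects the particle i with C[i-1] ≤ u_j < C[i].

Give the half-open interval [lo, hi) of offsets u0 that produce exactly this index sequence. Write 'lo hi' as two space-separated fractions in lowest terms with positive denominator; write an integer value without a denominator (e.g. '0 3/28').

C = [0, 4/15, 2/3, 1]
j=0 picked index 1: u0 ∈ [0, 4/15)
j=1 picked index 2: u0 ∈ [1/60, 5/12)
j=2 picked index 3: u0 ∈ [1/6, 1/2)
j=3 picked index 3: u0 ∈ [-1/12, 1/4)
intersection: [1/6, 1/4)

1/6 1/4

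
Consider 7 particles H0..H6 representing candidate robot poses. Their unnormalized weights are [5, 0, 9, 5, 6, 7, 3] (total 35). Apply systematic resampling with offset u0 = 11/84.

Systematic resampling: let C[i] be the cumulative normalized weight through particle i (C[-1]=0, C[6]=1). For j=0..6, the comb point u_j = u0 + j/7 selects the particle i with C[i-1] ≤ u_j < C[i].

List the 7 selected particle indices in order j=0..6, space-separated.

C = [1/7, 1/7, 2/5, 19/35, 5/7, 32/35, 1]
j=0: u_0=11/84 ∈ [0, 1/7) → index 0
j=1: u_1=23/84 ∈ [1/7, 2/5) → index 2
j=2: u_2=5/12 ∈ [2/5, 19/35) → index 3
j=3: u_3=47/84 ∈ [19/35, 5/7) → index 4
j=4: u_4=59/84 ∈ [19/35, 5/7) → index 4
j=5: u_5=71/84 ∈ [5/7, 32/35) → index 5
j=6: u_6=83/84 ∈ [32/35, 1) → index 6

0 2 3 4 4 5 6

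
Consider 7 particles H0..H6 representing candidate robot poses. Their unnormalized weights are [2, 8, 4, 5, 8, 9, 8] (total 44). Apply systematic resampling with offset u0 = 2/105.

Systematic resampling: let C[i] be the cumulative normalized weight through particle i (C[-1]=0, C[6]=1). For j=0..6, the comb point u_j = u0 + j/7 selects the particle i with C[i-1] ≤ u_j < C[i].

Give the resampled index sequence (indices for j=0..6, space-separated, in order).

C = [1/22, 5/22, 7/22, 19/44, 27/44, 9/11, 1]
j=0: u_0=2/105 ∈ [0, 1/22) → index 0
j=1: u_1=17/105 ∈ [1/22, 5/22) → index 1
j=2: u_2=32/105 ∈ [5/22, 7/22) → index 2
j=3: u_3=47/105 ∈ [19/44, 27/44) → index 4
j=4: u_4=62/105 ∈ [19/44, 27/44) → index 4
j=5: u_5=11/15 ∈ [27/44, 9/11) → index 5
j=6: u_6=92/105 ∈ [9/11, 1) → index 6

0 1 2 4 4 5 6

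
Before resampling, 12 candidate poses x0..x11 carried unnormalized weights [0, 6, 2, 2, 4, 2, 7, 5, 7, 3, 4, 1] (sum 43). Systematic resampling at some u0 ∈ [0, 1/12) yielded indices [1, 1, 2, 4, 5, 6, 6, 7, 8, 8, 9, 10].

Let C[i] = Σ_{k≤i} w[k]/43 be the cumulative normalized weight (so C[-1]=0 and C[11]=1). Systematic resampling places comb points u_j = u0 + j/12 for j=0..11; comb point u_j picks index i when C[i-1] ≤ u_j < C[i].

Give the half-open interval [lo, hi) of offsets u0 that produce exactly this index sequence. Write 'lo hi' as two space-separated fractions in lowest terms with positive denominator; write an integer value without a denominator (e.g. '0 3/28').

0 5/258

C = [0, 6/43, 8/43, 10/43, 14/43, 16/43, 23/43, 28/43, 35/43, 38/43, 42/43, 1]
j=0 picked index 1: u0 ∈ [0, 6/43)
j=1 picked index 1: u0 ∈ [-1/12, 29/516)
j=2 picked index 2: u0 ∈ [-7/258, 5/258)
j=3 picked index 4: u0 ∈ [-3/172, 13/172)
j=4 picked index 5: u0 ∈ [-1/129, 5/129)
j=5 picked index 6: u0 ∈ [-23/516, 61/516)
j=6 picked index 6: u0 ∈ [-11/86, 3/86)
j=7 picked index 7: u0 ∈ [-25/516, 35/516)
j=8 picked index 8: u0 ∈ [-2/129, 19/129)
j=9 picked index 8: u0 ∈ [-17/172, 11/172)
j=10 picked index 9: u0 ∈ [-5/258, 13/258)
j=11 picked index 10: u0 ∈ [-17/516, 31/516)
intersection: [0, 5/258)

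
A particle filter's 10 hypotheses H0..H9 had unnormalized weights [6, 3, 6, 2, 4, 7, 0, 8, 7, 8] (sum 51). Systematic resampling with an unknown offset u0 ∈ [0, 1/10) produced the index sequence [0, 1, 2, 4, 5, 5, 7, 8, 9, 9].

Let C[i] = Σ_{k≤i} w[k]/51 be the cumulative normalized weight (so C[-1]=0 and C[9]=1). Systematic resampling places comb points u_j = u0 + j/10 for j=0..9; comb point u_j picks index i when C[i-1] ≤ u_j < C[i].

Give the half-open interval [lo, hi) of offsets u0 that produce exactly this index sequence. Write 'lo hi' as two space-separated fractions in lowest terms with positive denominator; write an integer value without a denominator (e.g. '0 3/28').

C = [2/17, 3/17, 5/17, 1/3, 7/17, 28/51, 28/51, 12/17, 43/51, 1]
j=0 picked index 0: u0 ∈ [0, 2/17)
j=1 picked index 1: u0 ∈ [3/170, 13/170)
j=2 picked index 2: u0 ∈ [-2/85, 8/85)
j=3 picked index 4: u0 ∈ [1/30, 19/170)
j=4 picked index 5: u0 ∈ [1/85, 38/255)
j=5 picked index 5: u0 ∈ [-3/34, 5/102)
j=6 picked index 7: u0 ∈ [-13/255, 9/85)
j=7 picked index 8: u0 ∈ [1/170, 73/510)
j=8 picked index 9: u0 ∈ [11/255, 1/5)
j=9 picked index 9: u0 ∈ [-29/510, 1/10)
intersection: [11/255, 5/102)

11/255 5/102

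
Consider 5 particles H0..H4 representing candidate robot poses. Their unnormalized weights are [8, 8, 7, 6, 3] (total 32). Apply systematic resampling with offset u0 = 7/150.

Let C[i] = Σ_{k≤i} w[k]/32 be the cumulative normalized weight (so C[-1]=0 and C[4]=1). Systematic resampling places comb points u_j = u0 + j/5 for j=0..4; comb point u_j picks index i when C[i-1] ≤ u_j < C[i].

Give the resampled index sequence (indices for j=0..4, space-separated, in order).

C = [1/4, 1/2, 23/32, 29/32, 1]
j=0: u_0=7/150 ∈ [0, 1/4) → index 0
j=1: u_1=37/150 ∈ [0, 1/4) → index 0
j=2: u_2=67/150 ∈ [1/4, 1/2) → index 1
j=3: u_3=97/150 ∈ [1/2, 23/32) → index 2
j=4: u_4=127/150 ∈ [23/32, 29/32) → index 3

0 0 1 2 3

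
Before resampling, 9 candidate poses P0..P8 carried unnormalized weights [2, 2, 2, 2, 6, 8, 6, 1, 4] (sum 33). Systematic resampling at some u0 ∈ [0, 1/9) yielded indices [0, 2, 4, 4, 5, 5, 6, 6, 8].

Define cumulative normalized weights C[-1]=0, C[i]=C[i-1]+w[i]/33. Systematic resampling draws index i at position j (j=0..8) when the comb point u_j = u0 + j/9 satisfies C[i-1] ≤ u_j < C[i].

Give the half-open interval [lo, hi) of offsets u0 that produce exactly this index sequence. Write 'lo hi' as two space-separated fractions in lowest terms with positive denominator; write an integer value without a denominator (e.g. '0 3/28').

C = [2/33, 4/33, 2/11, 8/33, 14/33, 2/3, 28/33, 29/33, 1]
j=0 picked index 0: u0 ∈ [0, 2/33)
j=1 picked index 2: u0 ∈ [1/99, 7/99)
j=2 picked index 4: u0 ∈ [2/99, 20/99)
j=3 picked index 4: u0 ∈ [-1/11, 1/11)
j=4 picked index 5: u0 ∈ [-2/99, 2/9)
j=5 picked index 5: u0 ∈ [-13/99, 1/9)
j=6 picked index 6: u0 ∈ [0, 2/11)
j=7 picked index 6: u0 ∈ [-1/9, 7/99)
j=8 picked index 8: u0 ∈ [-1/99, 1/9)
intersection: [2/99, 2/33)

2/99 2/33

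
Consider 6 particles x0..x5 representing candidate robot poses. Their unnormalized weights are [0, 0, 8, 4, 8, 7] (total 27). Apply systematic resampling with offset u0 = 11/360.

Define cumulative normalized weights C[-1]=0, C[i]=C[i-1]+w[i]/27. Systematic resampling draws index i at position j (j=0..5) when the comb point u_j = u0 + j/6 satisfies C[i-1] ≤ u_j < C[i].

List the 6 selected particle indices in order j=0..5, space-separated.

C = [0, 0, 8/27, 4/9, 20/27, 1]
j=0: u_0=11/360 ∈ [0, 8/27) → index 2
j=1: u_1=71/360 ∈ [0, 8/27) → index 2
j=2: u_2=131/360 ∈ [8/27, 4/9) → index 3
j=3: u_3=191/360 ∈ [4/9, 20/27) → index 4
j=4: u_4=251/360 ∈ [4/9, 20/27) → index 4
j=5: u_5=311/360 ∈ [20/27, 1) → index 5

2 2 3 4 4 5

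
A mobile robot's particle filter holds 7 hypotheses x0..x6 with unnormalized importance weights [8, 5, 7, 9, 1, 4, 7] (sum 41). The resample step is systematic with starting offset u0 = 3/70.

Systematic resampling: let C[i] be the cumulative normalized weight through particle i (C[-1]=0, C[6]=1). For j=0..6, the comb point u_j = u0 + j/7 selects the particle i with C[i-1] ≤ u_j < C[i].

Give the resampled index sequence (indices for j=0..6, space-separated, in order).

C = [8/41, 13/41, 20/41, 29/41, 30/41, 34/41, 1]
j=0: u_0=3/70 ∈ [0, 8/41) → index 0
j=1: u_1=13/70 ∈ [0, 8/41) → index 0
j=2: u_2=23/70 ∈ [13/41, 20/41) → index 2
j=3: u_3=33/70 ∈ [13/41, 20/41) → index 2
j=4: u_4=43/70 ∈ [20/41, 29/41) → index 3
j=5: u_5=53/70 ∈ [30/41, 34/41) → index 5
j=6: u_6=9/10 ∈ [34/41, 1) → index 6

0 0 2 2 3 5 6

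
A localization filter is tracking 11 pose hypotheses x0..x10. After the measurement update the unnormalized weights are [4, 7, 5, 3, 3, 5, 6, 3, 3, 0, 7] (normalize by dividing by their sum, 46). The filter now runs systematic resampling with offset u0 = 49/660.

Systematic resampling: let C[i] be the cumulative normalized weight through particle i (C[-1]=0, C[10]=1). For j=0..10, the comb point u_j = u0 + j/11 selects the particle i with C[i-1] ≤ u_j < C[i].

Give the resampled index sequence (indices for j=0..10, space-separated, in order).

C = [2/23, 11/46, 8/23, 19/46, 11/23, 27/46, 33/46, 18/23, 39/46, 39/46, 1]
j=0: u_0=49/660 ∈ [0, 2/23) → index 0
j=1: u_1=109/660 ∈ [2/23, 11/46) → index 1
j=2: u_2=169/660 ∈ [11/46, 8/23) → index 2
j=3: u_3=229/660 ∈ [11/46, 8/23) → index 2
j=4: u_4=289/660 ∈ [19/46, 11/23) → index 4
j=5: u_5=349/660 ∈ [11/23, 27/46) → index 5
j=6: u_6=409/660 ∈ [27/46, 33/46) → index 6
j=7: u_7=469/660 ∈ [27/46, 33/46) → index 6
j=8: u_8=529/660 ∈ [18/23, 39/46) → index 8
j=9: u_9=589/660 ∈ [39/46, 1) → index 10
j=10: u_10=59/60 ∈ [39/46, 1) → index 10

0 1 2 2 4 5 6 6 8 10 10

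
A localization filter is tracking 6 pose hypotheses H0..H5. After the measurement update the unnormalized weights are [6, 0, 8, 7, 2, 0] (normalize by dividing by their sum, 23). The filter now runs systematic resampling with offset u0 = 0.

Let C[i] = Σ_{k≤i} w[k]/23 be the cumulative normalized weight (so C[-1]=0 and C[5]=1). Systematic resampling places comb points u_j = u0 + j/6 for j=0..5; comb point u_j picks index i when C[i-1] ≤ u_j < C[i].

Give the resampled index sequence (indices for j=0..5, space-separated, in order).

0 0 2 2 3 3

C = [6/23, 6/23, 14/23, 21/23, 1, 1]
j=0: u_0=0 ∈ [0, 6/23) → index 0
j=1: u_1=1/6 ∈ [0, 6/23) → index 0
j=2: u_2=1/3 ∈ [6/23, 14/23) → index 2
j=3: u_3=1/2 ∈ [6/23, 14/23) → index 2
j=4: u_4=2/3 ∈ [14/23, 21/23) → index 3
j=5: u_5=5/6 ∈ [14/23, 21/23) → index 3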